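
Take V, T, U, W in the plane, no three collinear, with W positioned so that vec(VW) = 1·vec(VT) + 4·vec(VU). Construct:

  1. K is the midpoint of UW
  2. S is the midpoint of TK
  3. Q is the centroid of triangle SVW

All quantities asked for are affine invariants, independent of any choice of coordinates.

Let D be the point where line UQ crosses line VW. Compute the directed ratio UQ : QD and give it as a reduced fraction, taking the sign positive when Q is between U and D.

Assign V = (0, 0), T = (1, 0), U = (0, 1), W = (1, 4) — the answer is frame-independent, so this choice is without loss of generality.
1. K is the midpoint of UW ⇒ K = (1/2, 5/2)
2. S is the midpoint of TK ⇒ S = (3/4, 5/4)
3. Q is the centroid of triangle SVW ⇒ Q = (7/12, 7/4)
line UQ meets VW at D = (7/19, 28/19)
Q = U + t·(D−U) with t = 19/12, so UQ:QD = 19/12:-7/12

UQ:QD = -19/7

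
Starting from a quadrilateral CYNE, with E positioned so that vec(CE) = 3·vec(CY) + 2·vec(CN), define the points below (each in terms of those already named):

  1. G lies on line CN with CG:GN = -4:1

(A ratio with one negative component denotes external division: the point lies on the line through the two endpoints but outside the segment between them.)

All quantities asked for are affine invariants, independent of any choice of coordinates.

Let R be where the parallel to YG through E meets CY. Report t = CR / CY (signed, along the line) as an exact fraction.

t = 9/2

Set C = (0, 0), Y = (1, 0), N = (0, 1), E = (3, 2); any affine frame gives the same invariant.
1. G lies on line CN with CG:GN = -4:1 ⇒ G = (0, 4/3)
through E parallel to YG: direction (-1, 4/3); meets CY at R = (9/2, 0)
R = C + t·(Y−C) with t = 9/2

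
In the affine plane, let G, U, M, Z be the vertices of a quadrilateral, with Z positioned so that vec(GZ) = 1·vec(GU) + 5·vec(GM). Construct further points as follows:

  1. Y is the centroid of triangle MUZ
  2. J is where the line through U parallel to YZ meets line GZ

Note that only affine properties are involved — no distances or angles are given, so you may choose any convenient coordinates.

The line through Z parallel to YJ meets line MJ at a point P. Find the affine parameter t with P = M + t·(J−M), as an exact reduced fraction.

t = 7/11

Assign G = (0, 0), U = (1, 0), M = (0, 1), Z = (1, 5) — the answer is frame-independent, so this choice is without loss of generality.
1. Y is the centroid of triangle MUZ ⇒ Y = (2/3, 2)
2. J is where the line through U parallel to YZ meets line GZ ⇒ J = (9/4, 45/4)
through Z parallel to YJ: direction (19/12, 37/4); meets MJ at P = (63/44, 331/44)
P = M + t·(J−M) with t = 7/11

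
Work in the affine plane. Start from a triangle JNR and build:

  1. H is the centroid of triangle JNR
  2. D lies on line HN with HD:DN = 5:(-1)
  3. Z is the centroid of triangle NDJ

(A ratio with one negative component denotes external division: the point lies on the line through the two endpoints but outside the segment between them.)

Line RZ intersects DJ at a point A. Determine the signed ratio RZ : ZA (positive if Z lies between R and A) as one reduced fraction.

RZ:ZA = 41

Work in coordinates with J = (0, 0), N = (1, 0), R = (0, 1).
1. H is the centroid of triangle JNR ⇒ H = (1/3, 1/3)
2. D lies on line HN with HD:DN = 5:(-1) ⇒ D = (7/6, -1/12)
3. Z is the centroid of triangle NDJ ⇒ Z = (13/18, -1/36)
line RZ meets DJ at A = (91/123, -13/246)
Z = R + t·(A−R) with t = 41/42, so RZ:ZA = 41/42:1/42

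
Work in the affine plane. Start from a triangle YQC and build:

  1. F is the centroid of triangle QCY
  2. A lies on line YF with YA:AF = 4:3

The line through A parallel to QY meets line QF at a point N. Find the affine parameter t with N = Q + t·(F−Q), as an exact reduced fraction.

Set Y = (0, 0), Q = (1, 0), C = (0, 1); any affine frame gives the same invariant.
1. F is the centroid of triangle QCY ⇒ F = (1/3, 1/3)
2. A lies on line YF with YA:AF = 4:3 ⇒ A = (4/21, 4/21)
through A parallel to QY: direction (-1, 0); meets QF at N = (13/21, 4/21)
N = Q + t·(F−Q) with t = 4/7

t = 4/7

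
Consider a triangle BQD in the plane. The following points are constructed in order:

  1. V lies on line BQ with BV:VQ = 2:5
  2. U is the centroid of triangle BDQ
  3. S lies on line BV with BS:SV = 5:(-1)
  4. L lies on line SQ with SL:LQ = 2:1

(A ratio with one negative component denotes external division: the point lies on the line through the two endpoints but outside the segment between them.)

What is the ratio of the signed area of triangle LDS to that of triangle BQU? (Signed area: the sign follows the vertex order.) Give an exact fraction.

Assign B = (0, 0), Q = (1, 0), D = (0, 1) — the answer is frame-independent, so this choice is without loss of generality.
1. V lies on line BQ with BV:VQ = 2:5 ⇒ V = (2/7, 0)
2. U is the centroid of triangle BDQ ⇒ U = (1/3, 1/3)
3. S lies on line BV with BS:SV = 5:(-1) ⇒ S = (5/14, 0)
4. L lies on line SQ with SL:LQ = 2:1 ⇒ L = (11/14, 0)
2·[LDS] = 3/7, 2·[BQU] = 1/3
[LDS]:[BQU] = 3/7:1/3 = 9/7

[LDS]:[BQU] = 9/7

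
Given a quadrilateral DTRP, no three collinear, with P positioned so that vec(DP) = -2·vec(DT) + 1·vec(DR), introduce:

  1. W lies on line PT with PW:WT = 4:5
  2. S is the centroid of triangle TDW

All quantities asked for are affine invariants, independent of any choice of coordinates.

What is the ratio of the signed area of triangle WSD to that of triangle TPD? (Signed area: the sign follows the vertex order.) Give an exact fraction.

Set D = (0, 0), T = (1, 0), R = (0, 1), P = (-2, 1); any affine frame gives the same invariant.
1. W lies on line PT with PW:WT = 4:5 ⇒ W = (-2/3, 5/9)
2. S is the centroid of triangle TDW ⇒ S = (1/9, 5/27)
2·[WSD] = -5/27, 2·[TPD] = 1
[WSD]:[TPD] = -5/27:1 = -5/27

[WSD]:[TPD] = -5/27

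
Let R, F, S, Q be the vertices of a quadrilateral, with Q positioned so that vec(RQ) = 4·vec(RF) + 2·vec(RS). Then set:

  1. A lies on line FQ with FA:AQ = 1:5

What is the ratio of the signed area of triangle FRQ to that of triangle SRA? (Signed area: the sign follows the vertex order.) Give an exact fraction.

[FRQ]:[SRA] = -4/3

Set R = (0, 0), F = (1, 0), S = (0, 1), Q = (4, 2); any affine frame gives the same invariant.
1. A lies on line FQ with FA:AQ = 1:5 ⇒ A = (3/2, 1/3)
2·[FRQ] = -2, 2·[SRA] = 3/2
[FRQ]:[SRA] = -2:3/2 = -4/3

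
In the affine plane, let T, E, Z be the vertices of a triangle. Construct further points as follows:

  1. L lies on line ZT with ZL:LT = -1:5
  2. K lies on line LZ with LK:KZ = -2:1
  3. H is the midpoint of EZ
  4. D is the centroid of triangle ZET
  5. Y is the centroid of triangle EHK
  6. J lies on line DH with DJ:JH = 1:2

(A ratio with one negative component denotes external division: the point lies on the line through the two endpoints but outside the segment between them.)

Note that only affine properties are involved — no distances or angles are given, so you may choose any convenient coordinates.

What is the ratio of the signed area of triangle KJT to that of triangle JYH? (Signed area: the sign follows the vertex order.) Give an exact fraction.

Choose coordinates T = (0, 0), E = (1, 0), Z = (0, 1).
1. L lies on line ZT with ZL:LT = -1:5 ⇒ L = (0, 5/4)
2. K lies on line LZ with LK:KZ = -2:1 ⇒ K = (0, 3/4)
3. H is the midpoint of EZ ⇒ H = (1/2, 1/2)
4. D is the centroid of triangle ZET ⇒ D = (1/3, 1/3)
5. Y is the centroid of triangle EHK ⇒ Y = (1/2, 5/12)
6. J lies on line DH with DJ:JH = 1:2 ⇒ J = (7/18, 7/18)
2·[KJT] = -7/24, 2·[JYH] = 1/108
[KJT]:[JYH] = -7/24:1/108 = -63/2

[KJT]:[JYH] = -63/2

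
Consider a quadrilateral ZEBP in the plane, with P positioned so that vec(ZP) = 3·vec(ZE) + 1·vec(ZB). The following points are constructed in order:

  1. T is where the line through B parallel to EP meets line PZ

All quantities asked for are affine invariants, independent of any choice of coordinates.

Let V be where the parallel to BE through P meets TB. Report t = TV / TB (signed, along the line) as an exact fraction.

Choose coordinates Z = (0, 0), E = (1, 0), B = (0, 1), P = (3, 1).
1. T is where the line through B parallel to EP meets line PZ ⇒ T = (-6, -2)
through P parallel to BE: direction (1, -1); meets TB at V = (2, 2)
V = T + t·(B−T) with t = 4/3

t = 4/3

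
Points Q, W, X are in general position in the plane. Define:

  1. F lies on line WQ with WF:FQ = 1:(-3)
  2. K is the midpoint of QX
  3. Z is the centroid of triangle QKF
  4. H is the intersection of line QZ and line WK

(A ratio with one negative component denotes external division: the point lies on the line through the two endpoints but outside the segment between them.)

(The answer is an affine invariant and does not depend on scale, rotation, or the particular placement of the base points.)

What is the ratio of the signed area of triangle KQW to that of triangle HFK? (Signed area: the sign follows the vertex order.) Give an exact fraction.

[KQW]:[HFK] = 10/3

Work in coordinates with Q = (0, 0), W = (1, 0), X = (0, 1).
1. F lies on line WQ with WF:FQ = 1:(-3) ⇒ F = (3/2, 0)
2. K is the midpoint of QX ⇒ K = (0, 1/2)
3. Z is the centroid of triangle QKF ⇒ Z = (1/2, 1/6)
4. H is the intersection of line QZ and line WK ⇒ H = (3/5, 1/5)
2·[KQW] = 1/2, 2·[HFK] = 3/20
[KQW]:[HFK] = 1/2:3/20 = 10/3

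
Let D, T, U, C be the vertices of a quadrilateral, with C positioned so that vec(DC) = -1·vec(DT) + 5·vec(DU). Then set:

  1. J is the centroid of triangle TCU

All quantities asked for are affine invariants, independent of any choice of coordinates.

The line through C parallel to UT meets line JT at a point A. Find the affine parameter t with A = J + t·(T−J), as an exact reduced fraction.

t = -2

Choose coordinates D = (0, 0), T = (1, 0), U = (0, 1), C = (-1, 5).
1. J is the centroid of triangle TCU ⇒ J = (0, 2)
through C parallel to UT: direction (1, -1); meets JT at A = (-2, 6)
A = J + t·(T−J) with t = -2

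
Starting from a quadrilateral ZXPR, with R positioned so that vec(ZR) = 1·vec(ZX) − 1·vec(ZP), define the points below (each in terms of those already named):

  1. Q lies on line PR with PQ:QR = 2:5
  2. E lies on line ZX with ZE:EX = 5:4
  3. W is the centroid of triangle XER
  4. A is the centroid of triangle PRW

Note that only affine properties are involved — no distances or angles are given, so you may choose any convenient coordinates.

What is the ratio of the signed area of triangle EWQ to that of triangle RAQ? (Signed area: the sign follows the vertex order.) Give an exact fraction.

Work in coordinates with Z = (0, 0), X = (1, 0), P = (0, 1), R = (1, -1).
1. Q lies on line PR with PQ:QR = 2:5 ⇒ Q = (2/7, 3/7)
2. E lies on line ZX with ZE:EX = 5:4 ⇒ E = (5/9, 0)
3. W is the centroid of triangle XER ⇒ W = (23/27, -1/3)
4. A is the centroid of triangle PRW ⇒ A = (50/81, -1/9)
2·[EWQ] = 1/27, 2·[RAQ] = 50/567
[EWQ]:[RAQ] = 1/27:50/567 = 21/50

[EWQ]:[RAQ] = 21/50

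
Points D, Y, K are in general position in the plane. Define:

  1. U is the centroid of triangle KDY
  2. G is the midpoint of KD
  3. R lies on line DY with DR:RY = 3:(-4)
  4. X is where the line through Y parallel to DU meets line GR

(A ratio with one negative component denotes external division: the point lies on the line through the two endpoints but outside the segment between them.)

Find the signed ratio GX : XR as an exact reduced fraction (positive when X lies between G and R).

GX:XR = -3/8

Choose coordinates D = (0, 0), Y = (1, 0), K = (0, 1).
1. U is the centroid of triangle KDY ⇒ U = (1/3, 1/3)
2. G is the midpoint of KD ⇒ G = (0, 1/2)
3. R lies on line DY with DR:RY = 3:(-4) ⇒ R = (-3, 0)
4. X is where the line through Y parallel to DU meets line GR ⇒ X = (9/5, 4/5)
X = G + t·(R−G) with t = -3/5, so GX:XR = t:(1−t) = -3/5:8/5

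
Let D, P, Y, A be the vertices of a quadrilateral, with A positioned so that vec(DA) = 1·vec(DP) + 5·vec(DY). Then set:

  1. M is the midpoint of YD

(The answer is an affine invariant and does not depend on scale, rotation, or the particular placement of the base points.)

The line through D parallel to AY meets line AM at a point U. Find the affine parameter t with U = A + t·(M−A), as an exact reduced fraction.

t = 2

Assign D = (0, 0), P = (1, 0), Y = (0, 1), A = (1, 5) — the answer is frame-independent, so this choice is without loss of generality.
1. M is the midpoint of YD ⇒ M = (0, 1/2)
through D parallel to AY: direction (-1, -4); meets AM at U = (-1, -4)
U = A + t·(M−A) with t = 2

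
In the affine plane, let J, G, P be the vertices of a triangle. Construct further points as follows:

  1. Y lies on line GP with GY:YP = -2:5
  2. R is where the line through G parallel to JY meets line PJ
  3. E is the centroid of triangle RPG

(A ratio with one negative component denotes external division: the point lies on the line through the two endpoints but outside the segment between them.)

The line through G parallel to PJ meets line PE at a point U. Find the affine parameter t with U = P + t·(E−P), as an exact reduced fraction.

Assign J = (0, 0), G = (1, 0), P = (0, 1) — the answer is frame-independent, so this choice is without loss of generality.
1. Y lies on line GP with GY:YP = -2:5 ⇒ Y = (5/3, -2/3)
2. R is where the line through G parallel to JY meets line PJ ⇒ R = (0, 2/5)
3. E is the centroid of triangle RPG ⇒ E = (1/3, 7/15)
through G parallel to PJ: direction (0, -1); meets PE at U = (1, -3/5)
U = P + t·(E−P) with t = 3

t = 3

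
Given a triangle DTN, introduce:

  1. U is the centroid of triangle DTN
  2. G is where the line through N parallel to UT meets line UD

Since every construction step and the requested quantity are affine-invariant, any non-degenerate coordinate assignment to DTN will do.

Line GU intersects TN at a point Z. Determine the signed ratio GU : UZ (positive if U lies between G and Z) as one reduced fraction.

GU:UZ = -2

Work in coordinates with D = (0, 0), T = (1, 0), N = (0, 1).
1. U is the centroid of triangle DTN ⇒ U = (1/3, 1/3)
2. G is where the line through N parallel to UT meets line UD ⇒ G = (2/3, 2/3)
line GU meets TN at Z = (1/2, 1/2)
U = G + t·(Z−G) with t = 2, so GU:UZ = 2:-1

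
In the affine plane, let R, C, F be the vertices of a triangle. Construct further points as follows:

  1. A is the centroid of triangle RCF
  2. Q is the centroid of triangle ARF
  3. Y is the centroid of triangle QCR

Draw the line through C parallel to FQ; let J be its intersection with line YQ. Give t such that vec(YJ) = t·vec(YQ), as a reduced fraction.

Set R = (0, 0), C = (1, 0), F = (0, 1); any affine frame gives the same invariant.
1. A is the centroid of triangle RCF ⇒ A = (1/3, 1/3)
2. Q is the centroid of triangle ARF ⇒ Q = (1/9, 4/9)
3. Y is the centroid of triangle QCR ⇒ Y = (10/27, 4/27)
through C parallel to FQ: direction (1/9, -5/9); meets YQ at J = (31/27, -20/27)
J = Y + t·(Q−Y) with t = -3

t = -3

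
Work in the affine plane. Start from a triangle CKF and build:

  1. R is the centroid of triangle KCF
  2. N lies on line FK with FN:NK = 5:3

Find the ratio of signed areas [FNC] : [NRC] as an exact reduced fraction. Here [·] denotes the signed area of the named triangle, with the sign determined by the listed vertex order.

[FNC]:[NRC] = -15/2

Choose coordinates C = (0, 0), K = (1, 0), F = (0, 1).
1. R is the centroid of triangle KCF ⇒ R = (1/3, 1/3)
2. N lies on line FK with FN:NK = 5:3 ⇒ N = (5/8, 3/8)
2·[FNC] = -5/8, 2·[NRC] = 1/12
[FNC]:[NRC] = -5/8:1/12 = -15/2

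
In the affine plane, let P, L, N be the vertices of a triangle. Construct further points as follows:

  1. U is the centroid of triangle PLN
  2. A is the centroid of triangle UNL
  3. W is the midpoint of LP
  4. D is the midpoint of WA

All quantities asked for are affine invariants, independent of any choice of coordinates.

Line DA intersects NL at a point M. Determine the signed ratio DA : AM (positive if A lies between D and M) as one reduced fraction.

DA:AM = 7/4

Assign P = (0, 0), L = (1, 0), N = (0, 1) — the answer is frame-independent, so this choice is without loss of generality.
1. U is the centroid of triangle PLN ⇒ U = (1/3, 1/3)
2. A is the centroid of triangle UNL ⇒ A = (4/9, 4/9)
3. W is the midpoint of LP ⇒ W = (1/2, 0)
4. D is the midpoint of WA ⇒ D = (17/36, 2/9)
line DA meets NL at M = (3/7, 4/7)
A = D + t·(M−D) with t = 7/11, so DA:AM = 7/11:4/11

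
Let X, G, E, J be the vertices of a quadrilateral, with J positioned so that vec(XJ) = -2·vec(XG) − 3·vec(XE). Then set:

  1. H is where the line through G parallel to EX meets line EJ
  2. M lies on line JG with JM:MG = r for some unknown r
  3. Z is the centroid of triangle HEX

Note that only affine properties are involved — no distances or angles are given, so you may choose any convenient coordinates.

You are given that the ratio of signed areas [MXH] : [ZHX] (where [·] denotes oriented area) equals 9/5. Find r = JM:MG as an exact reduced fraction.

Work in coordinates with X = (0, 0), G = (1, 0), E = (0, 1), J = (-2, -3).
1. H is where the line through G parallel to EX meets line EJ ⇒ H = (1, 3)
2. With JM:MG = r, write λ = r/(r+1) so M = J + λ·(G−J); M is affine-linear in λ
3. Z is the centroid of triangle HEX ⇒ Z = (1/3, 4/3)
Every point depending on M is an affine combination of M and λ-independent points, so each such coordinate is linear in λ; the λ² term in each signed area is a multiple of (G−J)×(G−J) = 0, so 2·[MXH] and 2·[ZHX] are each linear in λ. Evaluating at λ=0 and λ=1:
  2·[MXH] = -6·λ + 3,   2·[ZHX] = -1/3
So [MXH]:[ZHX] = (-6·λ + 3) / (-1/3). Setting this equal to 9/5:
  -6·λ + 3 = 9/5·(-1/3)  ⇒  λ = 3/5
Then r = λ/(1−λ) = (3/5)/(2/5) = 3/2. Check: with r = 3/2, M = (-1/5, -6/5) and [MXH]:[ZHX] = 9/5 as required.

r = 3/2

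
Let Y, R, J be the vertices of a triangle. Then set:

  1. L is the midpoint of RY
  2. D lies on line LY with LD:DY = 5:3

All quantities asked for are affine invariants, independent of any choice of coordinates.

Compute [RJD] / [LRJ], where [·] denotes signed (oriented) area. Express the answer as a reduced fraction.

[RJD]:[LRJ] = 13/8

Choose coordinates Y = (0, 0), R = (1, 0), J = (0, 1).
1. L is the midpoint of RY ⇒ L = (1/2, 0)
2. D lies on line LY with LD:DY = 5:3 ⇒ D = (3/16, 0)
2·[RJD] = 13/16, 2·[LRJ] = 1/2
[RJD]:[LRJ] = 13/16:1/2 = 13/8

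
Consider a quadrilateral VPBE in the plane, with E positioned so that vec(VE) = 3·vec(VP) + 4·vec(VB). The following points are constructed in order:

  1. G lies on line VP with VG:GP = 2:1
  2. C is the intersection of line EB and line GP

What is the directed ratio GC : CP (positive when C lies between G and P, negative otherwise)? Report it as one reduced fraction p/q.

GC:CP = -5/6

Set V = (0, 0), P = (1, 0), B = (0, 1), E = (3, 4); any affine frame gives the same invariant.
1. G lies on line VP with VG:GP = 2:1 ⇒ G = (2/3, 0)
2. C is the intersection of line EB and line GP ⇒ C = (-1, 0)
C = G + t·(P−G) with t = -5, so GC:CP = t:(1−t) = -5:6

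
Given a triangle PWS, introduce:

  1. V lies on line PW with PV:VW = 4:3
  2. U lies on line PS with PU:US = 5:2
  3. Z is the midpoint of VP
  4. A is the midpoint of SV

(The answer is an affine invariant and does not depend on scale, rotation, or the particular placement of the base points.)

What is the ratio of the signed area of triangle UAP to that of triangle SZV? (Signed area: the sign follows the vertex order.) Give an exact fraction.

[UAP]:[SZV] = -5/7

Set P = (0, 0), W = (1, 0), S = (0, 1); any affine frame gives the same invariant.
1. V lies on line PW with PV:VW = 4:3 ⇒ V = (4/7, 0)
2. U lies on line PS with PU:US = 5:2 ⇒ U = (0, 5/7)
3. Z is the midpoint of VP ⇒ Z = (2/7, 0)
4. A is the midpoint of SV ⇒ A = (2/7, 1/2)
2·[UAP] = -10/49, 2·[SZV] = 2/7
[UAP]:[SZV] = -10/49:2/7 = -5/7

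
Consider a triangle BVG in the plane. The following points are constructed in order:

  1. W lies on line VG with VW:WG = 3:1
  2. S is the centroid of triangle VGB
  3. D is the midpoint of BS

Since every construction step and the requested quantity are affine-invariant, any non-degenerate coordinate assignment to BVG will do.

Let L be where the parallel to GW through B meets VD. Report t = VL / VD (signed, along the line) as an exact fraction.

t = 3/2

Work in coordinates with B = (0, 0), V = (1, 0), G = (0, 1).
1. W lies on line VG with VW:WG = 3:1 ⇒ W = (1/4, 3/4)
2. S is the centroid of triangle VGB ⇒ S = (1/3, 1/3)
3. D is the midpoint of BS ⇒ D = (1/6, 1/6)
through B parallel to GW: direction (1/4, -1/4); meets VD at L = (-1/4, 1/4)
L = V + t·(D−V) with t = 3/2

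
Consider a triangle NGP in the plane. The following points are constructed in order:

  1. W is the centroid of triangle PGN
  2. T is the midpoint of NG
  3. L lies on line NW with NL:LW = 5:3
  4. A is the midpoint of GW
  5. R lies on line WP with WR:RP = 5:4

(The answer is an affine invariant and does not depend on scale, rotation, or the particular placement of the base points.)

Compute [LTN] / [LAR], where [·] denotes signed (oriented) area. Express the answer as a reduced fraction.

[LTN]:[LAR] = -45/97

Work in coordinates with N = (0, 0), G = (1, 0), P = (0, 1).
1. W is the centroid of triangle PGN ⇒ W = (1/3, 1/3)
2. T is the midpoint of NG ⇒ T = (1/2, 0)
3. L lies on line NW with NL:LW = 5:3 ⇒ L = (5/24, 5/24)
4. A is the midpoint of GW ⇒ A = (2/3, 1/6)
5. R lies on line WP with WR:RP = 5:4 ⇒ R = (4/27, 19/27)
2·[LTN] = -5/48, 2·[LAR] = 97/432
[LTN]:[LAR] = -5/48:97/432 = -45/97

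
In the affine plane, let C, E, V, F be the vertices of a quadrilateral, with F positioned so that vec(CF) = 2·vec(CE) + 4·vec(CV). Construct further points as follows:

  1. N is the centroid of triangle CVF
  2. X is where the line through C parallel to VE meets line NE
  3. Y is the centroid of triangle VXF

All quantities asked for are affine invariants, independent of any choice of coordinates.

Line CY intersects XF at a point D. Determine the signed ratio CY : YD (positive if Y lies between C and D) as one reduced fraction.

CY:YD = 19/11

Choose coordinates C = (0, 0), E = (1, 0), V = (0, 1), F = (2, 4).
1. N is the centroid of triangle CVF ⇒ N = (2/3, 5/3)
2. X is where the line through C parallel to VE meets line NE ⇒ X = (5/4, -5/4)
3. Y is the centroid of triangle VXF ⇒ Y = (13/12, 5/4)
line CY meets XF at D = (65/38, 75/38)
Y = C + t·(D−C) with t = 19/30, so CY:YD = 19/30:11/30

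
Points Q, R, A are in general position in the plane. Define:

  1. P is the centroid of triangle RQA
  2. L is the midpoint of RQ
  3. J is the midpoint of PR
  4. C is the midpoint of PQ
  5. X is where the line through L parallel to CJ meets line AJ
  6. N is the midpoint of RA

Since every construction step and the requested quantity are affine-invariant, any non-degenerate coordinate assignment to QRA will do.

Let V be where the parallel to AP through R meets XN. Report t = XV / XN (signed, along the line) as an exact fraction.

t = -4

Choose coordinates Q = (0, 0), R = (1, 0), A = (0, 1).
1. P is the centroid of triangle RQA ⇒ P = (1/3, 1/3)
2. L is the midpoint of RQ ⇒ L = (1/2, 0)
3. J is the midpoint of PR ⇒ J = (2/3, 1/6)
4. C is the midpoint of PQ ⇒ C = (1/6, 1/6)
5. X is where the line through L parallel to CJ meets line AJ ⇒ X = (4/5, 0)
6. N is the midpoint of RA ⇒ N = (1/2, 1/2)
through R parallel to AP: direction (1/3, -2/3); meets XN at V = (2, -2)
V = X + t·(N−X) with t = -4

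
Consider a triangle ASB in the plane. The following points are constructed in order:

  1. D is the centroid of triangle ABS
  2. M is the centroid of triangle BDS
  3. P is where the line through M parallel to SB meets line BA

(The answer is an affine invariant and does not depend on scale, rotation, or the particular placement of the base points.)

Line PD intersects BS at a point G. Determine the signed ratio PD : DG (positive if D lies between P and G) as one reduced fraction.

PD:DG = -2/3

Choose coordinates A = (0, 0), S = (1, 0), B = (0, 1).
1. D is the centroid of triangle ABS ⇒ D = (1/3, 1/3)
2. M is the centroid of triangle BDS ⇒ M = (4/9, 4/9)
3. P is where the line through M parallel to SB meets line BA ⇒ P = (0, 8/9)
line PD meets BS at G = (-1/6, 7/6)
D = P + t·(G−P) with t = -2, so PD:DG = -2:3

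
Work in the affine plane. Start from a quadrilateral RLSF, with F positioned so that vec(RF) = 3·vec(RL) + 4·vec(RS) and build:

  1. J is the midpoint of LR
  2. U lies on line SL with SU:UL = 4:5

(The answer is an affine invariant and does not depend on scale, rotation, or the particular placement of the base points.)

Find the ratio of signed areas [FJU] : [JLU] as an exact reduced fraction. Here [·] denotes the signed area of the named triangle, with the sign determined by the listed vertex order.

Work in coordinates with R = (0, 0), L = (1, 0), S = (0, 1), F = (3, 4).
1. J is the midpoint of LR ⇒ J = (1/2, 0)
2. U lies on line SL with SU:UL = 4:5 ⇒ U = (4/9, 5/9)
2·[FJU] = -29/18, 2·[JLU] = 5/18
[FJU]:[JLU] = -29/18:5/18 = -29/5

[FJU]:[JLU] = -29/5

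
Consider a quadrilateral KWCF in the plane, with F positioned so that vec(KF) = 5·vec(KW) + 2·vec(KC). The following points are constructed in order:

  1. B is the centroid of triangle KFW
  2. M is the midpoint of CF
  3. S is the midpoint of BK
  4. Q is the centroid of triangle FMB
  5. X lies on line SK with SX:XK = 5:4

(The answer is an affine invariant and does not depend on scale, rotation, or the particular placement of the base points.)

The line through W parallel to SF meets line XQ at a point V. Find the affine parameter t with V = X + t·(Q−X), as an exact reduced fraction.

t = -82/23

Assign K = (0, 0), W = (1, 0), C = (0, 1), F = (5, 2) — the answer is frame-independent, so this choice is without loss of generality.
1. B is the centroid of triangle KFW ⇒ B = (2, 2/3)
2. M is the midpoint of CF ⇒ M = (5/2, 3/2)
3. S is the midpoint of BK ⇒ S = (1, 1/3)
4. Q is the centroid of triangle FMB ⇒ Q = (19/6, 25/18)
5. X lies on line SK with SX:XK = 5:4 ⇒ X = (4/9, 4/27)
through W parallel to SF: direction (4, 5/3); meets XQ at V = (-213/23, -295/69)
V = X + t·(Q−X) with t = -82/23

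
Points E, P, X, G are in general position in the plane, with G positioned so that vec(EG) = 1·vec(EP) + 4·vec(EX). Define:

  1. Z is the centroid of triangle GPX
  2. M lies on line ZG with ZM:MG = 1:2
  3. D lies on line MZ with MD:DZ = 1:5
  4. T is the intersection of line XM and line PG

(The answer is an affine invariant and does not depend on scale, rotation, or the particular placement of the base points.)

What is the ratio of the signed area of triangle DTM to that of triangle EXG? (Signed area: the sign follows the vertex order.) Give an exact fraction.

[DTM]:[EXG] = -4/189

Assign E = (0, 0), P = (1, 0), X = (0, 1), G = (1, 4) — the answer is frame-independent, so this choice is without loss of generality.
1. Z is the centroid of triangle GPX ⇒ Z = (2/3, 5/3)
2. M lies on line ZG with ZM:MG = 1:2 ⇒ M = (7/9, 22/9)
3. D lies on line MZ with MD:DZ = 1:5 ⇒ D = (41/54, 125/54)
4. T is the intersection of line XM and line PG ⇒ T = (1, 20/7)
2·[DTM] = 4/189, 2·[EXG] = -1
[DTM]:[EXG] = 4/189:-1 = -4/189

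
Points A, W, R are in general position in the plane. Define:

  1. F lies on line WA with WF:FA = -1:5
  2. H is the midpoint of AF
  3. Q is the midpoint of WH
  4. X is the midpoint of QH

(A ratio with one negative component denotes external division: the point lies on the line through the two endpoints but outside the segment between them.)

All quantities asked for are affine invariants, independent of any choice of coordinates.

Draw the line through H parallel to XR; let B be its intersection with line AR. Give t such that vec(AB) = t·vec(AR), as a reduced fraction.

t = 20/23

Set A = (0, 0), W = (1, 0), R = (0, 1); any affine frame gives the same invariant.
1. F lies on line WA with WF:FA = -1:5 ⇒ F = (5/4, 0)
2. H is the midpoint of AF ⇒ H = (5/8, 0)
3. Q is the midpoint of WH ⇒ Q = (13/16, 0)
4. X is the midpoint of QH ⇒ X = (23/32, 0)
through H parallel to XR: direction (-23/32, 1); meets AR at B = (0, 20/23)
B = A + t·(R−A) with t = 20/23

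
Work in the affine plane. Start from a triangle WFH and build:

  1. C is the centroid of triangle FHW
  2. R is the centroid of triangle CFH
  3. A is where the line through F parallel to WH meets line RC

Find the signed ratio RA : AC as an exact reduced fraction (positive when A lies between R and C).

Choose coordinates W = (0, 0), F = (1, 0), H = (0, 1).
1. C is the centroid of triangle FHW ⇒ C = (1/3, 1/3)
2. R is the centroid of triangle CFH ⇒ R = (4/9, 4/9)
3. A is where the line through F parallel to WH meets line RC ⇒ A = (1, 1)
A = R + t·(C−R) with t = -5, so RA:AC = t:(1−t) = -5:6

RA:AC = -5/6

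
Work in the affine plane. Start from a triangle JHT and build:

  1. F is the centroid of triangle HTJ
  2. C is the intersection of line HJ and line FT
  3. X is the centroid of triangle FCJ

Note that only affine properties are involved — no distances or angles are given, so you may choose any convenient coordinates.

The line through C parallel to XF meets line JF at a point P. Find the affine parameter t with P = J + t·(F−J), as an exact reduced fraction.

t = 2

Choose coordinates J = (0, 0), H = (1, 0), T = (0, 1).
1. F is the centroid of triangle HTJ ⇒ F = (1/3, 1/3)
2. C is the intersection of line HJ and line FT ⇒ C = (1/2, 0)
3. X is the centroid of triangle FCJ ⇒ X = (5/18, 1/9)
through C parallel to XF: direction (1/18, 2/9); meets JF at P = (2/3, 2/3)
P = J + t·(F−J) with t = 2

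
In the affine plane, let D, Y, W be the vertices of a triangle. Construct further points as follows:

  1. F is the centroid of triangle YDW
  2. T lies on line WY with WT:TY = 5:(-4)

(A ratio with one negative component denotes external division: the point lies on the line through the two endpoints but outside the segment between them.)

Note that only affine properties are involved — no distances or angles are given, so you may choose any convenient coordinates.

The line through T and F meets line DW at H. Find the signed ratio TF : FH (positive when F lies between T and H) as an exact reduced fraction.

TF:FH = 14

Assign D = (0, 0), Y = (1, 0), W = (0, 1) — the answer is frame-independent, so this choice is without loss of generality.
1. F is the centroid of triangle YDW ⇒ F = (1/3, 1/3)
2. T lies on line WY with WT:TY = 5:(-4) ⇒ T = (5, -4)
line TF meets DW at H = (0, 9/14)
F = T + t·(H−T) with t = 14/15, so TF:FH = 14/15:1/15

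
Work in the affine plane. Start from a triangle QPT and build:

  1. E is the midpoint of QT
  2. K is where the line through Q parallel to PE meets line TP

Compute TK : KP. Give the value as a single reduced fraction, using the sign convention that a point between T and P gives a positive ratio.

Choose coordinates Q = (0, 0), P = (1, 0), T = (0, 1).
1. E is the midpoint of QT ⇒ E = (0, 1/2)
2. K is where the line through Q parallel to PE meets line TP ⇒ K = (2, -1)
K = T + t·(P−T) with t = 2, so TK:KP = t:(1−t) = 2:-1

TK:KP = -2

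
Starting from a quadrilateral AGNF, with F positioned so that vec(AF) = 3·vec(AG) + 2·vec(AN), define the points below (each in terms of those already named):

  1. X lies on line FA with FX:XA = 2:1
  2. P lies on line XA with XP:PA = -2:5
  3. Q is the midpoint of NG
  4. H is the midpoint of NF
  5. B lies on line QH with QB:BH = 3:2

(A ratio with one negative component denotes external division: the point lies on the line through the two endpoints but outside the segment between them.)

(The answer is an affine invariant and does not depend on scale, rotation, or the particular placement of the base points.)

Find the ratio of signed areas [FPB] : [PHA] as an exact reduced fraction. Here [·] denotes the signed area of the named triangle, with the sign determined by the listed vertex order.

[FPB]:[PHA] = -44/75

Choose coordinates A = (0, 0), G = (1, 0), N = (0, 1), F = (3, 2).
1. X lies on line FA with FX:XA = 2:1 ⇒ X = (1, 2/3)
2. P lies on line XA with XP:PA = -2:5 ⇒ P = (5/3, 10/9)
3. Q is the midpoint of NG ⇒ Q = (1/2, 1/2)
4. H is the midpoint of NF ⇒ H = (3/2, 3/2)
5. B lies on line QH with QB:BH = 3:2 ⇒ B = (11/10, 11/10)
2·[FPB] = -22/45, 2·[PHA] = 5/6
[FPB]:[PHA] = -22/45:5/6 = -44/75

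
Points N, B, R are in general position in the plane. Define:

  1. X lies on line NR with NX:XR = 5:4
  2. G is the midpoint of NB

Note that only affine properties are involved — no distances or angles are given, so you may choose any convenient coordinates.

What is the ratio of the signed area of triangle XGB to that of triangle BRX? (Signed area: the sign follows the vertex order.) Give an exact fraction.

[XGB]:[BRX] = 5/8

Work in coordinates with N = (0, 0), B = (1, 0), R = (0, 1).
1. X lies on line NR with NX:XR = 5:4 ⇒ X = (0, 5/9)
2. G is the midpoint of NB ⇒ G = (1/2, 0)
2·[XGB] = 5/18, 2·[BRX] = 4/9
[XGB]:[BRX] = 5/18:4/9 = 5/8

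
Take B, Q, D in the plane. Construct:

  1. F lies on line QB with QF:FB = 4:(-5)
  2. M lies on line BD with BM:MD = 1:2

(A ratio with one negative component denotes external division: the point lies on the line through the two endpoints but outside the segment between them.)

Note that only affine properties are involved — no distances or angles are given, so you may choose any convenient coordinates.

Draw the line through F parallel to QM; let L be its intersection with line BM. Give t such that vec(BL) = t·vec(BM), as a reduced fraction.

t = 5

Assign B = (0, 0), Q = (1, 0), D = (0, 1) — the answer is frame-independent, so this choice is without loss of generality.
1. F lies on line QB with QF:FB = 4:(-5) ⇒ F = (5, 0)
2. M lies on line BD with BM:MD = 1:2 ⇒ M = (0, 1/3)
through F parallel to QM: direction (-1, 1/3); meets BM at L = (0, 5/3)
L = B + t·(M−B) with t = 5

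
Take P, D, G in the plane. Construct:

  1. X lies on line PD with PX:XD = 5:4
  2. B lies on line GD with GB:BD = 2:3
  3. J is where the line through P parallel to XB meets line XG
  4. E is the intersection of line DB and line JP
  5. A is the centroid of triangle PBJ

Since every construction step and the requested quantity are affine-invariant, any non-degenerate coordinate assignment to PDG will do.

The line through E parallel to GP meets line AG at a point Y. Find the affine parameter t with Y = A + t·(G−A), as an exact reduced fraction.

Choose coordinates P = (0, 0), D = (1, 0), G = (0, 1).
1. X lies on line PD with PX:XD = 5:4 ⇒ X = (5/9, 0)
2. B lies on line GD with GB:BD = 2:3 ⇒ B = (2/5, 3/5)
3. J is where the line through P parallel to XB meets line XG ⇒ J = (-35/72, 15/8)
4. E is the intersection of line DB and line JP ⇒ E = (-7/20, 27/20)
5. A is the centroid of triangle PBJ ⇒ A = (-31/1080, 33/40)
through E parallel to GP: direction (0, -1); meets AG at Y = (-7/20, -703/620)
Y = A + t·(G−A) with t = -347/31

t = -347/31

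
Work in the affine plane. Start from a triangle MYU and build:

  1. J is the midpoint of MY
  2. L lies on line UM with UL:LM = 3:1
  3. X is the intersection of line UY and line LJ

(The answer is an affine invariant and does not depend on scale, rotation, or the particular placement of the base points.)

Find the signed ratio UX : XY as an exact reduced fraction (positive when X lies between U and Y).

Choose coordinates M = (0, 0), Y = (1, 0), U = (0, 1).
1. J is the midpoint of MY ⇒ J = (1/2, 0)
2. L lies on line UM with UL:LM = 3:1 ⇒ L = (0, 1/4)
3. X is the intersection of line UY and line LJ ⇒ X = (3/2, -1/2)
X = U + t·(Y−U) with t = 3/2, so UX:XY = t:(1−t) = 3/2:-1/2

UX:XY = -3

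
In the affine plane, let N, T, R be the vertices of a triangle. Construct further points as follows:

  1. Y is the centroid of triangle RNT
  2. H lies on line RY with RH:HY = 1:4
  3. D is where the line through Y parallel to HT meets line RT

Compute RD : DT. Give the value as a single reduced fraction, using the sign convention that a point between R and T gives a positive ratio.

RD:DT = -5/4

Choose coordinates N = (0, 0), T = (1, 0), R = (0, 1).
1. Y is the centroid of triangle RNT ⇒ Y = (1/3, 1/3)
2. H lies on line RY with RH:HY = 1:4 ⇒ H = (1/15, 13/15)
3. D is where the line through Y parallel to HT meets line RT ⇒ D = (5, -4)
D = R + t·(T−R) with t = 5, so RD:DT = t:(1−t) = 5:-4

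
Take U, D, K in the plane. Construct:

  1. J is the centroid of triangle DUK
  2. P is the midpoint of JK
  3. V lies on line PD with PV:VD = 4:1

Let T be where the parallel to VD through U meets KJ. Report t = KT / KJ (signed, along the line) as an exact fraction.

t = 5/2

Work in coordinates with U = (0, 0), D = (1, 0), K = (0, 1).
1. J is the centroid of triangle DUK ⇒ J = (1/3, 1/3)
2. P is the midpoint of JK ⇒ P = (1/6, 2/3)
3. V lies on line PD with PV:VD = 4:1 ⇒ V = (5/6, 2/15)
through U parallel to VD: direction (1/6, -2/15); meets KJ at T = (5/6, -2/3)
T = K + t·(J−K) with t = 5/2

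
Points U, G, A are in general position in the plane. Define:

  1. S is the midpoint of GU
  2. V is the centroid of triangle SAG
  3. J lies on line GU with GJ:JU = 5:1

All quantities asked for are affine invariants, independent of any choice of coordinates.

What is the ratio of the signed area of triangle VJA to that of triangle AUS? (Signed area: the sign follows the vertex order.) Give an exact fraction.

[VJA]:[AUS] = -7/9

Assign U = (0, 0), G = (1, 0), A = (0, 1) — the answer is frame-independent, so this choice is without loss of generality.
1. S is the midpoint of GU ⇒ S = (1/2, 0)
2. V is the centroid of triangle SAG ⇒ V = (1/2, 1/3)
3. J lies on line GU with GJ:JU = 5:1 ⇒ J = (1/6, 0)
2·[VJA] = -7/18, 2·[AUS] = 1/2
[VJA]:[AUS] = -7/18:1/2 = -7/9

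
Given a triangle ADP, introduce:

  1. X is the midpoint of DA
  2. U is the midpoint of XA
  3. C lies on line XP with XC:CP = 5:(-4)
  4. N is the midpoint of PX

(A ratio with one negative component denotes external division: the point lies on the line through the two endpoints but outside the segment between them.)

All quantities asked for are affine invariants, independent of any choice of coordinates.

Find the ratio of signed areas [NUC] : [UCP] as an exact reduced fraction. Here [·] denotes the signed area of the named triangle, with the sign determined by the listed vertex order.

[NUC]:[UCP] = 9/8

Assign A = (0, 0), D = (1, 0), P = (0, 1) — the answer is frame-independent, so this choice is without loss of generality.
1. X is the midpoint of DA ⇒ X = (1/2, 0)
2. U is the midpoint of XA ⇒ U = (1/4, 0)
3. C lies on line XP with XC:CP = 5:(-4) ⇒ C = (-2, 5)
4. N is the midpoint of PX ⇒ N = (1/4, 1/2)
2·[NUC] = -9/8, 2·[UCP] = -1
[NUC]:[UCP] = -9/8:-1 = 9/8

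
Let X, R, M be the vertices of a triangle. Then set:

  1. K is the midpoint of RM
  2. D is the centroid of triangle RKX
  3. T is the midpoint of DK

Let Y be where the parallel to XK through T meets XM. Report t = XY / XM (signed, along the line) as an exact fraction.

t = -1/6

Choose coordinates X = (0, 0), R = (1, 0), M = (0, 1).
1. K is the midpoint of RM ⇒ K = (1/2, 1/2)
2. D is the centroid of triangle RKX ⇒ D = (1/2, 1/6)
3. T is the midpoint of DK ⇒ T = (1/2, 1/3)
through T parallel to XK: direction (1/2, 1/2); meets XM at Y = (0, -1/6)
Y = X + t·(M−X) with t = -1/6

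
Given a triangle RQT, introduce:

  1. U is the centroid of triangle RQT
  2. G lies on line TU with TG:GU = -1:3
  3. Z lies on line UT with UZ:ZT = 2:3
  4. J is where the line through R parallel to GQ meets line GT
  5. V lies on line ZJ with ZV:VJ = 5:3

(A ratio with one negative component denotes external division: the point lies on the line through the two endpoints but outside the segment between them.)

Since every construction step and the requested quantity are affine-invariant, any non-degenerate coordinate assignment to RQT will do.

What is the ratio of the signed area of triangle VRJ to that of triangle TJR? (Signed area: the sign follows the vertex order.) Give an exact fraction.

Work in coordinates with R = (0, 0), Q = (1, 0), T = (0, 1).
1. U is the centroid of triangle RQT ⇒ U = (1/3, 1/3)
2. G lies on line TU with TG:GU = -1:3 ⇒ G = (-1/6, 4/3)
3. Z lies on line UT with UZ:ZT = 2:3 ⇒ Z = (1/5, 3/5)
4. J is where the line through R parallel to GQ meets line GT ⇒ J = (7/6, -4/3)
5. V lies on line ZJ with ZV:VJ = 5:3 ⇒ V = (193/240, -73/120)
2·[VRJ] = 29/80, 2·[TJR] = -7/6
[VRJ]:[TJR] = 29/80:-7/6 = -87/280

[VRJ]:[TJR] = -87/280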